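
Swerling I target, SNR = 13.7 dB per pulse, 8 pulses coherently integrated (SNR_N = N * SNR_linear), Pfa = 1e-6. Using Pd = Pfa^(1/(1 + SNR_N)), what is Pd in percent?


SNR_lin = 10^(13.7/10) = 23.44229
SNR_N = 8 * 23.44229 = 187.53832
1/(1 + SNR_N) = 1/188.53832 = 0.005304
Pd = (1e-6)^0.005304 = 0.92934
Pd = 92.9%

92.9%


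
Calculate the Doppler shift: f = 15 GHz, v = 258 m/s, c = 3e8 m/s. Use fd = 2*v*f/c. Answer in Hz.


fd = 2 * 258 * 15000000000.0 / 3e8 = 25800.0 Hz

25800.0 Hz


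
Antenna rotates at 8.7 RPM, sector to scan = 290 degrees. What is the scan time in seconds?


t = 290 / (8.7 * 360) * 60 = 5.56 s

5.56 s


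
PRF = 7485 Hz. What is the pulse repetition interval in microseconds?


PRI = 1/7485 = 0.0001336005 s = 133.6 us

133.6 us


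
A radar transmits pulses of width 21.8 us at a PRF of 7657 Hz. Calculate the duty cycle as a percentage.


DC = 21.8e-6 * 7657 * 100 = 16.69%

16.69%


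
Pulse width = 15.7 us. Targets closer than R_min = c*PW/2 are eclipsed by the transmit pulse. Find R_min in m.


R_min = 3e8 * 15.7e-6 / 2 = 2355.0 m

2355.0 m


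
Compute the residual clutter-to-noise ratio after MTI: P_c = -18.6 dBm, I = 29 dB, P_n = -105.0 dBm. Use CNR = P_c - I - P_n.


CNR = -18.6 - 29 - (-105.0) = 57.4 dB

57.4 dB


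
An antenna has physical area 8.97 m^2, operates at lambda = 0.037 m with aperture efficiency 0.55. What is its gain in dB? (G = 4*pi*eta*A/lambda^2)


G_linear = 4*pi*0.55*8.97/0.037^2 = 45285.75
G_dB = 10*log10(45285.75) = 46.6 dB

46.6 dB


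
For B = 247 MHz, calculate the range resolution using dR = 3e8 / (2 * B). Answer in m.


dR = 3e8 / (2 * 247000000.0) = 0.61 m

0.61 m


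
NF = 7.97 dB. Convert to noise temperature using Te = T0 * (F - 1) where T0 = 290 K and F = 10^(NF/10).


NF_lin = 10^(7.97/10) = 6.266139
Te = 290 * (6.266139 - 1) = 1527.2 K

1527.2 K


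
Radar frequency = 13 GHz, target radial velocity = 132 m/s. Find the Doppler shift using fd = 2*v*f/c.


fd = 2 * 132 * 13000000000.0 / 3e8 = 11440.0 Hz

11440.0 Hz


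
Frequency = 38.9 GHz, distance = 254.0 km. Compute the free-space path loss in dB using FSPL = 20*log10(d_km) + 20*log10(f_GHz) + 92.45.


20*log10(254.0) = 48.1
20*log10(38.9) = 31.8
FSPL = 172.3 dB

172.3 dB


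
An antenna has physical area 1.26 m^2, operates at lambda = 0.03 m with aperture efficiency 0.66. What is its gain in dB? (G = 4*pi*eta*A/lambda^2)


G_linear = 4*pi*0.66*1.26/0.03^2 = 11611.33
G_dB = 10*log10(11611.33) = 40.6 dB

40.6 dB


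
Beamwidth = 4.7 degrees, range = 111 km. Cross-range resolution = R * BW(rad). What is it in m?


BW_rad = 0.082030475
CR = 111000 * 0.082030475 = 9105.4 m

9105.4 m


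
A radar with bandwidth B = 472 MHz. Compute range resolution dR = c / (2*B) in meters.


dR = 3e8 / (2 * 472000000.0) = 0.32 m

0.32 m


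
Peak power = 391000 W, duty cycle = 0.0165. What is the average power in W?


P_avg = 391000 * 0.0165 = 6451.5 W

6451.5 W


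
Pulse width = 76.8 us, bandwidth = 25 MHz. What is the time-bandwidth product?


TBP = 76.8 * 25 = 1920.0

1920.0


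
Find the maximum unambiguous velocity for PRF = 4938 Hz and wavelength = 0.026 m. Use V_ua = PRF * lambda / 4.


V_ua = 4938 * 0.026 / 4 = 32.1 m/s

32.1 m/s


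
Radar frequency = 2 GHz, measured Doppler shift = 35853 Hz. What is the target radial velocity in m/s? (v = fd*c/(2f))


v = 35853 * 3e8 / (2 * 2000000000.0) = 2689.0 m/s

2689.0 m/s


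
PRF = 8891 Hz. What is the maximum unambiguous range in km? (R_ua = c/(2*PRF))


R_ua = 3e8 / (2 * 8891) = 16871.0 m = 16.9 km

16.9 km


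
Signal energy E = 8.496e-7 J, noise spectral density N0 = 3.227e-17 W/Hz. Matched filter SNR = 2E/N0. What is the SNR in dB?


SNR_lin = 2 * 8.496e-7 / 3.227e-17 = 5.266e10
SNR_dB = 10*log10(5.266e10) = 107.2 dB

107.2 dB


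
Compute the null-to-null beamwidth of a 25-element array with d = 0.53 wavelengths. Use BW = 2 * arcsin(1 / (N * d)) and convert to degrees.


1/(N*d) = 1/(25*0.53) = 0.075472
BW = 2*arcsin(0.075472) = 8.7 degrees

8.7 degrees


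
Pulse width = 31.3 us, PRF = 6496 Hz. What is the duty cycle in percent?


DC = 31.3e-6 * 6496 * 100 = 20.33%

20.33%


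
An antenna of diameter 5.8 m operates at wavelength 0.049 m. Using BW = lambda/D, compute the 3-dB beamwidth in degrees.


BW_rad = 0.049 / 5.8 = 0.008448
BW_deg = 0.48 degrees

0.48 degrees


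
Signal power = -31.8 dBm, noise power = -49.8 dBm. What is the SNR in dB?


SNR = -31.8 - (-49.8) = 18.0 dB

18.0 dB


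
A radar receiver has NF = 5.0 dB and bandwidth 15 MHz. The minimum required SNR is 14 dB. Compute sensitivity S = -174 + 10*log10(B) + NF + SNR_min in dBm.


10*log10(15000000.0) = 71.76
S = -174 + 71.76 + 5.0 + 14 = -83.2 dBm

-83.2 dBm


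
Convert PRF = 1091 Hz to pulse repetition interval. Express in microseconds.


PRI = 1/1091 = 0.0009165903 s = 916.6 us

916.6 us


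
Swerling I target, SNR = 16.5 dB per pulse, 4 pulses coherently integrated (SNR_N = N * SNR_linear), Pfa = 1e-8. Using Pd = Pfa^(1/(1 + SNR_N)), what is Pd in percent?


SNR_lin = 10^(16.5/10) = 44.66836
SNR_N = 4 * 44.66836 = 178.67344
1/(1 + SNR_N) = 1/179.67344 = 0.0055657
Pd = (1e-8)^0.0055657 = 0.90256
Pd = 90.3%

90.3%


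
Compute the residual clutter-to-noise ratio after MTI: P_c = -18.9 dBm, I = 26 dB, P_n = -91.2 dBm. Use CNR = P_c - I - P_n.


CNR = -18.9 - 26 - (-91.2) = 46.3 dB

46.3 dB


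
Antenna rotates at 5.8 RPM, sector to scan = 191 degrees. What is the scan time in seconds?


t = 191 / (5.8 * 360) * 60 = 5.49 s

5.49 s


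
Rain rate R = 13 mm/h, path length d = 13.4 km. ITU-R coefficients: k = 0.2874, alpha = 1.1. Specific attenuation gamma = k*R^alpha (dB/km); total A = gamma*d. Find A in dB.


gamma = 0.2874 * 13^1.1 = 4.828636 dB/km
A = 4.828636 * 13.4 = 64.7 dB

64.7 dB


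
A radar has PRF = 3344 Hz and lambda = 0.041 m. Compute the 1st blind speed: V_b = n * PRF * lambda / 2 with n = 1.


V_blind = 1 * 3344 * 0.041 / 2 = 68.6 m/s

68.6 m/s


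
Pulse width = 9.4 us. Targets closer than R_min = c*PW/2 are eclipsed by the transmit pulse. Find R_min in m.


R_min = 3e8 * 9.4e-6 / 2 = 1410.0 m

1410.0 m


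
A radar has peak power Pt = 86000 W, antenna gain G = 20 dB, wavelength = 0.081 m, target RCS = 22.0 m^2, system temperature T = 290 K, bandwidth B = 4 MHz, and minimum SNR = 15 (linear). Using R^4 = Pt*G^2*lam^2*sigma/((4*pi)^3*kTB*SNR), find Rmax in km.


G_lin = 10^(20/10) = 100.0
R^4 = 86000 * 100.0^2 * 0.081^2 * 22.0 / ((4*pi)^3 * 1.38e-23 * 290 * 4000000.0 * 15)
R^4 = 2.60515e17 m^4
R_max = (2.60515e17)^(1/4) = 22592.2 m = 22.6 km

22.6 km


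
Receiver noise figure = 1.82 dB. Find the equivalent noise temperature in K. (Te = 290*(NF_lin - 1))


NF_lin = 10^(1.82/10) = 1.520548
Te = 290 * (1.520548 - 1) = 151.0 K

151.0 K


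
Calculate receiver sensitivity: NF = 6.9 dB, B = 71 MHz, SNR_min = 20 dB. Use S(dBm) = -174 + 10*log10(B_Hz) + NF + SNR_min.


10*log10(71000000.0) = 78.51
S = -174 + 78.51 + 6.9 + 20 = -68.6 dBm

-68.6 dBm


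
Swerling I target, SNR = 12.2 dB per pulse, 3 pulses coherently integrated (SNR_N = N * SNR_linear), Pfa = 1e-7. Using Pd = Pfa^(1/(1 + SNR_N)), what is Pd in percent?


SNR_lin = 10^(12.2/10) = 16.59587
SNR_N = 3 * 16.59587 = 49.78761
1/(1 + SNR_N) = 1/50.78761 = 0.0196898
Pd = (1e-7)^0.0196898 = 0.72807
Pd = 72.8%

72.8%


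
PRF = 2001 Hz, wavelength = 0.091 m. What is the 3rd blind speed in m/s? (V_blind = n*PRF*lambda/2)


V_blind = 3 * 2001 * 0.091 / 2 = 273.1 m/s

273.1 m/s


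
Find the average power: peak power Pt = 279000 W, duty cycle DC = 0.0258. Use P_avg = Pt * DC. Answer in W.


P_avg = 279000 * 0.0258 = 7198.2 W

7198.2 W


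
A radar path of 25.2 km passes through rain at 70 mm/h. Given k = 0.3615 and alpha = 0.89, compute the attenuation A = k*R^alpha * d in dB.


gamma = 0.3615 * 70^0.89 = 15.857896 dB/km
A = 15.857896 * 25.2 = 399.62 dB

399.62 dB


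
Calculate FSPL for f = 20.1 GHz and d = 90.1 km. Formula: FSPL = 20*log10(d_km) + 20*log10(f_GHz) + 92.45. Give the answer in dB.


20*log10(90.1) = 39.09
20*log10(20.1) = 26.06
FSPL = 157.6 dB

157.6 dB


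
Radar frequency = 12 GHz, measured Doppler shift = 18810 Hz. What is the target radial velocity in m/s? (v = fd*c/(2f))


v = 18810 * 3e8 / (2 * 12000000000.0) = 235.1 m/s

235.1 m/s


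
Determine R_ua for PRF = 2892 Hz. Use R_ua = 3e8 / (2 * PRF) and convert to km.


R_ua = 3e8 / (2 * 2892) = 51867.2 m = 51.9 km

51.9 km


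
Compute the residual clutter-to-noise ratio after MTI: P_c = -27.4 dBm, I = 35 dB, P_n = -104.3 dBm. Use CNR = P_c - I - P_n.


CNR = -27.4 - 35 - (-104.3) = 41.9 dB

41.9 dB


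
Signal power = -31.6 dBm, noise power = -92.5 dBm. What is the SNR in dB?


SNR = -31.6 - (-92.5) = 60.9 dB

60.9 dB


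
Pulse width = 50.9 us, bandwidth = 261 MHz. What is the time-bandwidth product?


TBP = 50.9 * 261 = 13284.9

13284.9


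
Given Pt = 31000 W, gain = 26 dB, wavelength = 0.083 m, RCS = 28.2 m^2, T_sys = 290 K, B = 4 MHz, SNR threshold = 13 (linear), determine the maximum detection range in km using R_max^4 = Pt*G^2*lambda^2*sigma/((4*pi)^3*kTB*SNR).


G_lin = 10^(26/10) = 398.107171
R^4 = 31000 * 398.107171^2 * 0.083^2 * 28.2 / ((4*pi)^3 * 1.38e-23 * 290 * 4000000.0 * 13)
R^4 = 2.3113e18 m^4
R_max = (2.3113e18)^(1/4) = 38991.0 m = 39.0 km

39.0 km


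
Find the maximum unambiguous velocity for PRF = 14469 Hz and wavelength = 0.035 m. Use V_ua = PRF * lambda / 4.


V_ua = 14469 * 0.035 / 4 = 126.6 m/s

126.6 m/s


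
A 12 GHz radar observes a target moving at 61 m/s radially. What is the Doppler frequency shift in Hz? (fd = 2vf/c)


fd = 2 * 61 * 12000000000.0 / 3e8 = 4880.0 Hz

4880.0 Hz


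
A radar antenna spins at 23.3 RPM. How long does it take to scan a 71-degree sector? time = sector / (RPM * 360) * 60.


t = 71 / (23.3 * 360) * 60 = 0.51 s

0.51 s


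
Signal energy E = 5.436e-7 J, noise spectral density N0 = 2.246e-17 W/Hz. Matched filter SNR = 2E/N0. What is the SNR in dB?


SNR_lin = 2 * 5.436e-7 / 2.246e-17 = 4.841e10
SNR_dB = 10*log10(4.841e10) = 106.8 dB

106.8 dB


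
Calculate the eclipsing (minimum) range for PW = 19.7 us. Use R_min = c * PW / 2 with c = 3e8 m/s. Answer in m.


R_min = 3e8 * 19.7e-6 / 2 = 2955.0 m

2955.0 m


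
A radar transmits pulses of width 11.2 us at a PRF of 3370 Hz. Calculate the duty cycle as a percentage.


DC = 11.2e-6 * 3370 * 100 = 3.77%

3.77%


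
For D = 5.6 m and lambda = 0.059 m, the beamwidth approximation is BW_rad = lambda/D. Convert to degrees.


BW_rad = 0.059 / 5.6 = 0.010536
BW_deg = 0.6 degrees

0.6 degrees


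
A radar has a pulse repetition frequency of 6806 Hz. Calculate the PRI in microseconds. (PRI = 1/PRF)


PRI = 1/6806 = 0.0001469292 s = 146.9 us

146.9 us


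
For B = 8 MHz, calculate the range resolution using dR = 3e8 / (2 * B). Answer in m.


dR = 3e8 / (2 * 8000000.0) = 18.75 m

18.75 m


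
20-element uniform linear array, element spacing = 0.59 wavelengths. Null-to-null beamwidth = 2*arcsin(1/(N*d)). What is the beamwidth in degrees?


1/(N*d) = 1/(20*0.59) = 0.084746
BW = 2*arcsin(0.084746) = 9.7 degrees

9.7 degrees


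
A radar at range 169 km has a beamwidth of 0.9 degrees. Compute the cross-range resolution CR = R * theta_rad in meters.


BW_rad = 0.015707963
CR = 169000 * 0.015707963 = 2654.6 m

2654.6 m


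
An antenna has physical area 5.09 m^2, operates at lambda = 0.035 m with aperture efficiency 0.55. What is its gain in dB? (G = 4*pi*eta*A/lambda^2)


G_linear = 4*pi*0.55*5.09/0.035^2 = 28718.0
G_dB = 10*log10(28718.0) = 44.6 dB

44.6 dB


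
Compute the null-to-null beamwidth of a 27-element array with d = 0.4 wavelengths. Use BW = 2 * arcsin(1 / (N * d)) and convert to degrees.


1/(N*d) = 1/(27*0.4) = 0.092593
BW = 2*arcsin(0.092593) = 10.6 degrees

10.6 degrees


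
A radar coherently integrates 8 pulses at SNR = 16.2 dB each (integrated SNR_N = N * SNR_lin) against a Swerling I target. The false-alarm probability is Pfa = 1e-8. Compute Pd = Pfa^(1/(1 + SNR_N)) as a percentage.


SNR_lin = 10^(16.2/10) = 41.68694
SNR_N = 8 * 41.68694 = 333.49552
1/(1 + SNR_N) = 1/334.49552 = 0.0029896
Pd = (1e-8)^0.0029896 = 0.94642
Pd = 94.6%

94.6%


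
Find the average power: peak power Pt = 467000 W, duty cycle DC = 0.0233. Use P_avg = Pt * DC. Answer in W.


P_avg = 467000 * 0.0233 = 10881.1 W

10881.1 W


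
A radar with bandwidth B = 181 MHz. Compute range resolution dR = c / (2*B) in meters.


dR = 3e8 / (2 * 181000000.0) = 0.83 m

0.83 m


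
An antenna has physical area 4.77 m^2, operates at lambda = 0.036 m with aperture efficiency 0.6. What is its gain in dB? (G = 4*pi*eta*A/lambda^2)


G_linear = 4*pi*0.6*4.77/0.036^2 = 27750.74
G_dB = 10*log10(27750.74) = 44.4 dB

44.4 dB


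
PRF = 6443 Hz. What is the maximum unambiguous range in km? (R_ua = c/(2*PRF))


R_ua = 3e8 / (2 * 6443) = 23281.1 m = 23.3 km

23.3 km


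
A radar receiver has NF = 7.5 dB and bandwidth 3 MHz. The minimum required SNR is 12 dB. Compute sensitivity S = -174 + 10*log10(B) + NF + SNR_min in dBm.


10*log10(3000000.0) = 64.77
S = -174 + 64.77 + 7.5 + 12 = -89.7 dBm

-89.7 dBm


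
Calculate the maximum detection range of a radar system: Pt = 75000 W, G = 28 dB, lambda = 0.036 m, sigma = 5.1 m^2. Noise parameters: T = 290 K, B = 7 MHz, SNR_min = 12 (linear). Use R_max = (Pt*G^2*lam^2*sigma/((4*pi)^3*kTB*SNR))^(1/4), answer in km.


G_lin = 10^(28/10) = 630.957344
R^4 = 75000 * 630.957344^2 * 0.036^2 * 5.1 / ((4*pi)^3 * 1.38e-23 * 290 * 7000000.0 * 12)
R^4 = 2.95836e17 m^4
R_max = (2.95836e17)^(1/4) = 23321.8 m = 23.3 km

23.3 km


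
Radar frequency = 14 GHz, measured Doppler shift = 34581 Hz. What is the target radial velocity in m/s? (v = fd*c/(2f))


v = 34581 * 3e8 / (2 * 14000000000.0) = 370.5 m/s

370.5 m/s


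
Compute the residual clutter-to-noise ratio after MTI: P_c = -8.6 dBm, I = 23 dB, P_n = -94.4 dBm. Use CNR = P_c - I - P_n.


CNR = -8.6 - 23 - (-94.4) = 62.8 dB

62.8 dB


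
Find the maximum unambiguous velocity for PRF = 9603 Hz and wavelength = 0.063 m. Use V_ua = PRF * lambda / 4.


V_ua = 9603 * 0.063 / 4 = 151.2 m/s

151.2 m/s


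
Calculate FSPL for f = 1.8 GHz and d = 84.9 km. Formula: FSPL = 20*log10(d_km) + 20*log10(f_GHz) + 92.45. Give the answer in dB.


20*log10(84.9) = 38.58
20*log10(1.8) = 5.11
FSPL = 136.1 dB

136.1 dB


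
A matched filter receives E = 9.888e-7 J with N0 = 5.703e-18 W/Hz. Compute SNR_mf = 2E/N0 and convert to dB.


SNR_lin = 2 * 9.888e-7 / 5.703e-18 = 3.468e11
SNR_dB = 10*log10(3.468e11) = 115.4 dB

115.4 dB


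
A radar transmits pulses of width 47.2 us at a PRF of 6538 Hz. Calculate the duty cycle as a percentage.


DC = 47.2e-6 * 6538 * 100 = 30.86%

30.86%


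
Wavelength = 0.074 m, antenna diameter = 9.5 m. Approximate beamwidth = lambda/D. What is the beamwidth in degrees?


BW_rad = 0.074 / 9.5 = 0.007789
BW_deg = 0.45 degrees

0.45 degrees


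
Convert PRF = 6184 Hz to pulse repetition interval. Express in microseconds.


PRI = 1/6184 = 0.0001617076 s = 161.7 us

161.7 us


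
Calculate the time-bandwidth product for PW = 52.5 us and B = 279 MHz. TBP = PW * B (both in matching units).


TBP = 52.5 * 279 = 14647.5

14647.5


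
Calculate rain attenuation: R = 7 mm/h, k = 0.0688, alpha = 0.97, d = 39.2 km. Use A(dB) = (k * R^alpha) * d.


gamma = 0.0688 * 7^0.97 = 0.45429 dB/km
A = 0.45429 * 39.2 = 17.81 dB

17.81 dB


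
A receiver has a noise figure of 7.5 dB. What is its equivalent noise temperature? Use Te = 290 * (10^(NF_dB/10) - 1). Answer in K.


NF_lin = 10^(7.5/10) = 5.623413
Te = 290 * (5.623413 - 1) = 1340.8 K

1340.8 K


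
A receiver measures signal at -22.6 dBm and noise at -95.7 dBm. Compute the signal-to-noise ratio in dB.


SNR = -22.6 - (-95.7) = 73.1 dB

73.1 dB


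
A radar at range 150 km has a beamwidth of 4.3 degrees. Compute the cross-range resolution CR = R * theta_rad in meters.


BW_rad = 0.075049158
CR = 150000 * 0.075049158 = 11257.4 m

11257.4 m


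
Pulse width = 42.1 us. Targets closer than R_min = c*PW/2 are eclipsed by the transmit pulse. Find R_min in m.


R_min = 3e8 * 42.1e-6 / 2 = 6315.0 m

6315.0 m


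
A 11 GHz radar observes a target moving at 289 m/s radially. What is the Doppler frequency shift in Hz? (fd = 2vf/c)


fd = 2 * 289 * 11000000000.0 / 3e8 = 21193.3 Hz

21193.3 Hz


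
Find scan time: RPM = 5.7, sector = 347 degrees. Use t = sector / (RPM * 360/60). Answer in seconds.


t = 347 / (5.7 * 360) * 60 = 10.15 s

10.15 s


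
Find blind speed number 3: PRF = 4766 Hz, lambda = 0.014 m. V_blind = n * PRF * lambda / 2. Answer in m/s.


V_blind = 3 * 4766 * 0.014 / 2 = 100.1 m/s

100.1 m/s


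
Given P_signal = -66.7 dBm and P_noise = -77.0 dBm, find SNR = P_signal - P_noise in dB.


SNR = -66.7 - (-77.0) = 10.3 dB

10.3 dB


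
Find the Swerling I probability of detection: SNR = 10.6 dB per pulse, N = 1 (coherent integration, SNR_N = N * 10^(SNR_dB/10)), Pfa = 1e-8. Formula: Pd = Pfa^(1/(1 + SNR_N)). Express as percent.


SNR_lin = 10^(10.6/10) = 11.48154
SNR_N = 1 * 11.48154 = 11.48154
1/(1 + SNR_N) = 1/12.48154 = 0.0801183
Pd = (1e-8)^0.0801183 = 0.22859
Pd = 22.9%

22.9%


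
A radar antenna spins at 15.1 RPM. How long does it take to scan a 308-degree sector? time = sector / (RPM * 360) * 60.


t = 308 / (15.1 * 360) * 60 = 3.4 s

3.4 s


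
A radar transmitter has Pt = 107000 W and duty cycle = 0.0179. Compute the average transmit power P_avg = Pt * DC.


P_avg = 107000 * 0.0179 = 1915.3 W

1915.3 W


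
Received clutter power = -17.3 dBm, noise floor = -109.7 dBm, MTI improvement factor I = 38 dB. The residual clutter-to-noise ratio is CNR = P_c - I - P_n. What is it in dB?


CNR = -17.3 - 38 - (-109.7) = 54.4 dB

54.4 dB


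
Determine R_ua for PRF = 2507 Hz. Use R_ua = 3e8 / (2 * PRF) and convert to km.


R_ua = 3e8 / (2 * 2507) = 59832.5 m = 59.8 km

59.8 km


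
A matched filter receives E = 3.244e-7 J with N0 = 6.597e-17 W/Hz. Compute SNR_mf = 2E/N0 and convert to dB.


SNR_lin = 2 * 3.244e-7 / 6.597e-17 = 9.835e9
SNR_dB = 10*log10(9.835e9) = 99.9 dB

99.9 dB


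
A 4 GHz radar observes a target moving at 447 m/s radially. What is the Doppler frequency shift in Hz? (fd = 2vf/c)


fd = 2 * 447 * 4000000000.0 / 3e8 = 11920.0 Hz

11920.0 Hz


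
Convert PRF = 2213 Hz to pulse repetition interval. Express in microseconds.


PRI = 1/2213 = 0.0004518753 s = 451.9 us

451.9 us


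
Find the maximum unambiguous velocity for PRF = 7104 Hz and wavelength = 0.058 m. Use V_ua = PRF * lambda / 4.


V_ua = 7104 * 0.058 / 4 = 103.0 m/s

103.0 m/s


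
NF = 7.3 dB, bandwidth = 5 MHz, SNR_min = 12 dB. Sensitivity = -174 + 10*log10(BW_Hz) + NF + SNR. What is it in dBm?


10*log10(5000000.0) = 66.99
S = -174 + 66.99 + 7.3 + 12 = -87.7 dBm

-87.7 dBm


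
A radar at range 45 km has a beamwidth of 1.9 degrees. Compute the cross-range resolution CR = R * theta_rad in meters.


BW_rad = 0.033161256
CR = 45000 * 0.033161256 = 1492.3 m

1492.3 m


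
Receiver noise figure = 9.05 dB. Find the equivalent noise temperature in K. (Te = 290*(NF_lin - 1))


NF_lin = 10^(9.05/10) = 8.035261
Te = 290 * (8.035261 - 1) = 2040.2 K

2040.2 K


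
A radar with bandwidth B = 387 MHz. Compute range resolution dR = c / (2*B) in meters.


dR = 3e8 / (2 * 387000000.0) = 0.39 m

0.39 m


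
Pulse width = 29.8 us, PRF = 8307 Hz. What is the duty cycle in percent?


DC = 29.8e-6 * 8307 * 100 = 24.75%

24.75%


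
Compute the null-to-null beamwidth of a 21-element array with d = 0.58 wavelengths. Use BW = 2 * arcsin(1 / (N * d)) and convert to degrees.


1/(N*d) = 1/(21*0.58) = 0.082102
BW = 2*arcsin(0.082102) = 9.4 degrees

9.4 degrees


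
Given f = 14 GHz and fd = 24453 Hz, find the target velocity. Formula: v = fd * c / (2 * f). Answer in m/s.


v = 24453 * 3e8 / (2 * 14000000000.0) = 262.0 m/s

262.0 m/s


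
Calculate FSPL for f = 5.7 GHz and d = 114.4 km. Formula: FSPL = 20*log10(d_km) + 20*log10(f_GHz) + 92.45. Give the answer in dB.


20*log10(114.4) = 41.17
20*log10(5.7) = 15.12
FSPL = 148.7 dB

148.7 dB


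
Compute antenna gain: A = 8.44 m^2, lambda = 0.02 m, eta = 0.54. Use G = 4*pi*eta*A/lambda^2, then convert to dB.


G_linear = 4*pi*0.54*8.44/0.02^2 = 143181.23
G_dB = 10*log10(143181.23) = 51.6 dB

51.6 dB


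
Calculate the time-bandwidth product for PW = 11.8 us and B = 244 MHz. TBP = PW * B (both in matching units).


TBP = 11.8 * 244 = 2879.2

2879.2


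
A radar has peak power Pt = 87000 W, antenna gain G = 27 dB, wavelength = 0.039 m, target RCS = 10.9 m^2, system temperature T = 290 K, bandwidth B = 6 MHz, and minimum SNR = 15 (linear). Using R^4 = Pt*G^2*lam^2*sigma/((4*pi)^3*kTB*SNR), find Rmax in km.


G_lin = 10^(27/10) = 501.187234
R^4 = 87000 * 501.187234^2 * 0.039^2 * 10.9 / ((4*pi)^3 * 1.38e-23 * 290 * 6000000.0 * 15)
R^4 = 5.06904e17 m^4
R_max = (5.06904e17)^(1/4) = 26682.8 m = 26.7 km

26.7 km


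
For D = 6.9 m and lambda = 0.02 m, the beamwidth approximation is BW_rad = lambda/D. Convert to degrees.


BW_rad = 0.02 / 6.9 = 0.002899
BW_deg = 0.17 degrees

0.17 degrees


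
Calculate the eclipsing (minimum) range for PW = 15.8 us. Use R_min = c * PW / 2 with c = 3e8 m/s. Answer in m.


R_min = 3e8 * 15.8e-6 / 2 = 2370.0 m

2370.0 m


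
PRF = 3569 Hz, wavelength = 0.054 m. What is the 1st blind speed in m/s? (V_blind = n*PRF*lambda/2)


V_blind = 1 * 3569 * 0.054 / 2 = 96.4 m/s

96.4 m/s


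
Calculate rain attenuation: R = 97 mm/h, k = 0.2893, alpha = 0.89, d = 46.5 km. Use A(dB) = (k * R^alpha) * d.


gamma = 0.2893 * 97^0.89 = 16.965836 dB/km
A = 16.965836 * 46.5 = 788.91 dB

788.91 dB


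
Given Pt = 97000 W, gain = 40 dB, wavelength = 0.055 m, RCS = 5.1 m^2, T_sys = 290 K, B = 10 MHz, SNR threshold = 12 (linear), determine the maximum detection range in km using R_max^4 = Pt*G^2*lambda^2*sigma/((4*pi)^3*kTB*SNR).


G_lin = 10^(40/10) = 10000.0
R^4 = 97000 * 10000.0^2 * 0.055^2 * 5.1 / ((4*pi)^3 * 1.38e-23 * 290 * 10000000.0 * 12)
R^4 = 1.57029e20 m^4
R_max = (1.57029e20)^(1/4) = 111942.5 m = 111.9 km

111.9 km


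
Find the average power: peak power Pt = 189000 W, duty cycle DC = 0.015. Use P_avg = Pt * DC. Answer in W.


P_avg = 189000 * 0.015 = 2835.0 W

2835.0 W


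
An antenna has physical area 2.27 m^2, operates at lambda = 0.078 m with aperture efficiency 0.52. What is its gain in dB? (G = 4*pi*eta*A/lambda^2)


G_linear = 4*pi*0.52*2.27/0.078^2 = 2438.09
G_dB = 10*log10(2438.09) = 33.9 dB

33.9 dB


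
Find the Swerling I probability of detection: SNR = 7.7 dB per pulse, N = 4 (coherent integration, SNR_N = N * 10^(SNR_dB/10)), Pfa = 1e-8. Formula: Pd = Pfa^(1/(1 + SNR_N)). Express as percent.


SNR_lin = 10^(7.7/10) = 5.88844
SNR_N = 4 * 5.88844 = 23.55376
1/(1 + SNR_N) = 1/24.55376 = 0.040727
Pd = (1e-8)^0.040727 = 0.47226
Pd = 47.2%

47.2%


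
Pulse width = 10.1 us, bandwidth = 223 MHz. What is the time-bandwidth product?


TBP = 10.1 * 223 = 2252.3

2252.3


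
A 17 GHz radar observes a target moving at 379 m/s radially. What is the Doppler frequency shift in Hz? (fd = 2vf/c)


fd = 2 * 379 * 17000000000.0 / 3e8 = 42953.3 Hz

42953.3 Hz


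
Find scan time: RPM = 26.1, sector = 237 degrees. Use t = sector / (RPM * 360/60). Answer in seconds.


t = 237 / (26.1 * 360) * 60 = 1.51 s

1.51 s


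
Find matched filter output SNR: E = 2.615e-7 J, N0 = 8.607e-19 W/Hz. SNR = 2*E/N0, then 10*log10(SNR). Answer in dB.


SNR_lin = 2 * 2.615e-7 / 8.607e-19 = 6.076e11
SNR_dB = 10*log10(6.076e11) = 117.8 dB

117.8 dB


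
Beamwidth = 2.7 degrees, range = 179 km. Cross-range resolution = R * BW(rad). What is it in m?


BW_rad = 0.04712389
CR = 179000 * 0.04712389 = 8435.2 m

8435.2 m


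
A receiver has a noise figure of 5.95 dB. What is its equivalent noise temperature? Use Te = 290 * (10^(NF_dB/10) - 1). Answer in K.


NF_lin = 10^(5.95/10) = 3.935501
Te = 290 * (3.935501 - 1) = 851.3 K

851.3 K


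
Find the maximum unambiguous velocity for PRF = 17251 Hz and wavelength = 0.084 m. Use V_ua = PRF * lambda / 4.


V_ua = 17251 * 0.084 / 4 = 362.3 m/s

362.3 m/s


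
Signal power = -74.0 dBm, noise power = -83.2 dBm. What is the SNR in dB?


SNR = -74.0 - (-83.2) = 9.2 dB

9.2 dB


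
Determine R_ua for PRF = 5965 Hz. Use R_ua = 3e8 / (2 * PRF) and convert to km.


R_ua = 3e8 / (2 * 5965) = 25146.7 m = 25.1 km

25.1 km


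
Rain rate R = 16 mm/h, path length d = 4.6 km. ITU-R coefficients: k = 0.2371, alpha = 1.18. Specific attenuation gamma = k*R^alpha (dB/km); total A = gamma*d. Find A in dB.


gamma = 0.2371 * 16^1.18 = 6.24875 dB/km
A = 6.24875 * 4.6 = 28.74 dB

28.74 dB


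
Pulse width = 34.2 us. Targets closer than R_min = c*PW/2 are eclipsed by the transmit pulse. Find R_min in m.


R_min = 3e8 * 34.2e-6 / 2 = 5130.0 m

5130.0 m


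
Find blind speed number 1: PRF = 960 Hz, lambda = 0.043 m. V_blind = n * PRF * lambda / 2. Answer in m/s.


V_blind = 1 * 960 * 0.043 / 2 = 20.6 m/s

20.6 m/s


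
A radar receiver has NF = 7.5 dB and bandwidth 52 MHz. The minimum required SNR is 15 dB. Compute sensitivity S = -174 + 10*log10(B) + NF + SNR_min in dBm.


10*log10(52000000.0) = 77.16
S = -174 + 77.16 + 7.5 + 15 = -74.3 dBm

-74.3 dBm


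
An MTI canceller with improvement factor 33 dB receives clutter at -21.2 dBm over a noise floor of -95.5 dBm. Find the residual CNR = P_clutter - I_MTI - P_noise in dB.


CNR = -21.2 - 33 - (-95.5) = 41.3 dB

41.3 dB


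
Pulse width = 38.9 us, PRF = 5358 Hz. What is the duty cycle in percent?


DC = 38.9e-6 * 5358 * 100 = 20.84%

20.84%


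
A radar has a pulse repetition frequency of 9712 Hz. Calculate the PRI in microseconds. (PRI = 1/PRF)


PRI = 1/9712 = 0.0001029654 s = 103.0 us

103.0 us


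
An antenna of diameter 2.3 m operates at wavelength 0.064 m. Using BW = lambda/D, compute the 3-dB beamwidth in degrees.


BW_rad = 0.064 / 2.3 = 0.027826
BW_deg = 1.59 degrees

1.59 degrees


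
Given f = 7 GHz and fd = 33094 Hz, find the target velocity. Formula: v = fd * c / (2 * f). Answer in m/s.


v = 33094 * 3e8 / (2 * 7000000000.0) = 709.2 m/s

709.2 m/s


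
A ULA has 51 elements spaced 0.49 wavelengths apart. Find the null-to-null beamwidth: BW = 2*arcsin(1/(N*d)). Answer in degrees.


1/(N*d) = 1/(51*0.49) = 0.040016
BW = 2*arcsin(0.040016) = 4.6 degrees

4.6 degrees


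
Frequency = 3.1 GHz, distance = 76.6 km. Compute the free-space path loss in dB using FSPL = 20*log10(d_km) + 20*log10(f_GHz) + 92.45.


20*log10(76.6) = 37.68
20*log10(3.1) = 9.83
FSPL = 140.0 dB

140.0 dB


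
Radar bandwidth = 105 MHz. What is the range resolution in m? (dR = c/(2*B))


dR = 3e8 / (2 * 105000000.0) = 1.43 m

1.43 m


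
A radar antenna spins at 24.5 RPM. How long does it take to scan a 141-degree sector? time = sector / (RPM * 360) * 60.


t = 141 / (24.5 * 360) * 60 = 0.96 s

0.96 s


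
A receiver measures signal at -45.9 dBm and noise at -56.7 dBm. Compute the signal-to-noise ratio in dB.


SNR = -45.9 - (-56.7) = 10.8 dB

10.8 dB


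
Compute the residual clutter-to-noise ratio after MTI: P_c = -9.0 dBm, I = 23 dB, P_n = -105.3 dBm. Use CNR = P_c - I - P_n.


CNR = -9.0 - 23 - (-105.3) = 73.3 dB

73.3 dB


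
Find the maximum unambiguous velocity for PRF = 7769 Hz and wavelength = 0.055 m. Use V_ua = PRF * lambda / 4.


V_ua = 7769 * 0.055 / 4 = 106.8 m/s

106.8 m/s


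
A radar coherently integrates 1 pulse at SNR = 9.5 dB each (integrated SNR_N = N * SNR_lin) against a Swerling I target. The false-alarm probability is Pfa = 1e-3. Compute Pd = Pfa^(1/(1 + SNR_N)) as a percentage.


SNR_lin = 10^(9.5/10) = 8.91251
SNR_N = 1 * 8.91251 = 8.91251
1/(1 + SNR_N) = 1/9.91251 = 0.1008826
Pd = (1e-3)^0.1008826 = 0.49814
Pd = 49.8%

49.8%


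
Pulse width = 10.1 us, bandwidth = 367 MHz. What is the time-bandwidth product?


TBP = 10.1 * 367 = 3706.7

3706.7


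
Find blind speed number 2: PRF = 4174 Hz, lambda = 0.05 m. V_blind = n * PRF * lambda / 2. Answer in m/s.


V_blind = 2 * 4174 * 0.05 / 2 = 208.7 m/s

208.7 m/s


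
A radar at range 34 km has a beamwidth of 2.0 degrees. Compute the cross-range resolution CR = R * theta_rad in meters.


BW_rad = 0.034906585
CR = 34000 * 0.034906585 = 1186.8 m

1186.8 m


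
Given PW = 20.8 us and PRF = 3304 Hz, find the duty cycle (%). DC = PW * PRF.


DC = 20.8e-6 * 3304 * 100 = 6.87%

6.87%


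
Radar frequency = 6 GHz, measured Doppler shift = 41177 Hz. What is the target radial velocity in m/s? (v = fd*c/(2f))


v = 41177 * 3e8 / (2 * 6000000000.0) = 1029.4 m/s

1029.4 m/s


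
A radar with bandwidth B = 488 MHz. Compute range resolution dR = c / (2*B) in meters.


dR = 3e8 / (2 * 488000000.0) = 0.31 m

0.31 m


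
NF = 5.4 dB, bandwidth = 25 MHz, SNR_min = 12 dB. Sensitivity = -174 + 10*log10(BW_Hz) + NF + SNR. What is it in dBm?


10*log10(25000000.0) = 73.98
S = -174 + 73.98 + 5.4 + 12 = -82.6 dBm

-82.6 dBm


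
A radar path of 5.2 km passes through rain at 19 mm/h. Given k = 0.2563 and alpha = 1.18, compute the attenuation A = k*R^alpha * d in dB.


gamma = 0.2563 * 19^1.18 = 8.273283 dB/km
A = 8.273283 * 5.2 = 43.02 dB

43.02 dB


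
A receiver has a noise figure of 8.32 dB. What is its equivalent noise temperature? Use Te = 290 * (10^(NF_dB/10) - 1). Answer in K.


NF_lin = 10^(8.32/10) = 6.792036
Te = 290 * (6.792036 - 1) = 1679.7 K

1679.7 K


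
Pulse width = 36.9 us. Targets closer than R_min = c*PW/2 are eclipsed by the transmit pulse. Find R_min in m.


R_min = 3e8 * 36.9e-6 / 2 = 5535.0 m

5535.0 m


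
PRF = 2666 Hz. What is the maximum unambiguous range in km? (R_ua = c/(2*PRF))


R_ua = 3e8 / (2 * 2666) = 56264.1 m = 56.3 km

56.3 km


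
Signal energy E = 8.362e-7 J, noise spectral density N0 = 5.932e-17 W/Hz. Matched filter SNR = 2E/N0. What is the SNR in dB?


SNR_lin = 2 * 8.362e-7 / 5.932e-17 = 2.819e10
SNR_dB = 10*log10(2.819e10) = 104.5 dB

104.5 dB


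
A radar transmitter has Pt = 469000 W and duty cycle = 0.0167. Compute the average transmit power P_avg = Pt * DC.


P_avg = 469000 * 0.0167 = 7832.3 W

7832.3 W


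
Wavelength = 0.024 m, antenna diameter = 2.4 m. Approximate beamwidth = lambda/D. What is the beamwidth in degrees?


BW_rad = 0.024 / 2.4 = 0.01
BW_deg = 0.57 degrees

0.57 degrees


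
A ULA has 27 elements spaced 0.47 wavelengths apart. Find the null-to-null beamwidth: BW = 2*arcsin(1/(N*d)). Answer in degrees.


1/(N*d) = 1/(27*0.47) = 0.078802
BW = 2*arcsin(0.078802) = 9.0 degrees

9.0 degrees


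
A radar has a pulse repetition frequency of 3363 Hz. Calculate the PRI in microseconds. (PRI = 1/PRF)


PRI = 1/3363 = 0.0002973536 s = 297.4 us

297.4 us


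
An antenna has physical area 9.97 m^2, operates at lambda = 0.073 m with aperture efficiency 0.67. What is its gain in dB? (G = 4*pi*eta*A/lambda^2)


G_linear = 4*pi*0.67*9.97/0.073^2 = 15751.94
G_dB = 10*log10(15751.94) = 42.0 dB

42.0 dB


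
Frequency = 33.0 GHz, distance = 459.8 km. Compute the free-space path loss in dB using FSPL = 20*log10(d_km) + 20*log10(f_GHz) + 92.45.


20*log10(459.8) = 53.25
20*log10(33.0) = 30.37
FSPL = 176.1 dB

176.1 dB


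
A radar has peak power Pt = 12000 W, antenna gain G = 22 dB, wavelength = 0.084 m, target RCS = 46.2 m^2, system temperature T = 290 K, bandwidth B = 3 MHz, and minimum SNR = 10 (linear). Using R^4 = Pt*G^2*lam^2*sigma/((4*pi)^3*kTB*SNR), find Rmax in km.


G_lin = 10^(22/10) = 158.489319
R^4 = 12000 * 158.489319^2 * 0.084^2 * 46.2 / ((4*pi)^3 * 1.38e-23 * 290 * 3000000.0 * 10)
R^4 = 4.12433e17 m^4
R_max = (4.12433e17)^(1/4) = 25341.9 m = 25.3 km

25.3 km


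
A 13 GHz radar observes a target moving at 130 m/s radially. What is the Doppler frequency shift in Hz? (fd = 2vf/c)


fd = 2 * 130 * 13000000000.0 / 3e8 = 11266.7 Hz

11266.7 Hz


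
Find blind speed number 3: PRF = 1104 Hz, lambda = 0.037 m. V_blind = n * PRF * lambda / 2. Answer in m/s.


V_blind = 3 * 1104 * 0.037 / 2 = 61.3 m/s

61.3 m/s


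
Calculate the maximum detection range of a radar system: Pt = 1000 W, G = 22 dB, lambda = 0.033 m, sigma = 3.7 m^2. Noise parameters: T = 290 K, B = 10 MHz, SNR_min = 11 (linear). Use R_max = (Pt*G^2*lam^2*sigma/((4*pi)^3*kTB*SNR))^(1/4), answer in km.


G_lin = 10^(22/10) = 158.489319
R^4 = 1000 * 158.489319^2 * 0.033^2 * 3.7 / ((4*pi)^3 * 1.38e-23 * 290 * 10000000.0 * 11)
R^4 = 1.15859e14 m^4
R_max = (1.15859e14)^(1/4) = 3280.8 m = 3.3 km

3.3 km


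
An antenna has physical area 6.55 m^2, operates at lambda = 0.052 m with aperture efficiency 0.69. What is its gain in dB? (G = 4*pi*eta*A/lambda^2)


G_linear = 4*pi*0.69*6.55/0.052^2 = 21003.59
G_dB = 10*log10(21003.59) = 43.2 dB

43.2 dB


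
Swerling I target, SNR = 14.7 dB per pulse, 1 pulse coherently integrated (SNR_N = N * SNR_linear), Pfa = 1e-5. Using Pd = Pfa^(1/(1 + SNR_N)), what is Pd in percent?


SNR_lin = 10^(14.7/10) = 29.51209
SNR_N = 1 * 29.51209 = 29.51209
1/(1 + SNR_N) = 1/30.51209 = 0.0327739
Pd = (1e-5)^0.0327739 = 0.68569
Pd = 68.6%

68.6%


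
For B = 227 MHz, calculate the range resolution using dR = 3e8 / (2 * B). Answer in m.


dR = 3e8 / (2 * 227000000.0) = 0.66 m

0.66 m


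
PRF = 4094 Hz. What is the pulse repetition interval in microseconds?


PRI = 1/4094 = 0.0002442599 s = 244.3 us

244.3 us


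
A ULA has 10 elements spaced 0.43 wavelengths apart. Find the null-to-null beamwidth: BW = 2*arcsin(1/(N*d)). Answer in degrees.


1/(N*d) = 1/(10*0.43) = 0.232558
BW = 2*arcsin(0.232558) = 26.9 degrees

26.9 degrees


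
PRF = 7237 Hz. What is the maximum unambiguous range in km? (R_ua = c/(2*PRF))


R_ua = 3e8 / (2 * 7237) = 20726.8 m = 20.7 km

20.7 km


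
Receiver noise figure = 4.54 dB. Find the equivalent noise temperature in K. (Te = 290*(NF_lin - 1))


NF_lin = 10^(4.54/10) = 2.844461
Te = 290 * (2.844461 - 1) = 534.9 K

534.9 K


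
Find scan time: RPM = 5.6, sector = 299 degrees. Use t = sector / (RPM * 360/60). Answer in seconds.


t = 299 / (5.6 * 360) * 60 = 8.9 s

8.9 s


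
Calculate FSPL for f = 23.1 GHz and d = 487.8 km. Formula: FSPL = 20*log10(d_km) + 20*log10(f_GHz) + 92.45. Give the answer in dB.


20*log10(487.8) = 53.76
20*log10(23.1) = 27.27
FSPL = 173.5 dB

173.5 dB


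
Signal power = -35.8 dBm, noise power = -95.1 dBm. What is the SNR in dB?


SNR = -35.8 - (-95.1) = 59.3 dB

59.3 dB


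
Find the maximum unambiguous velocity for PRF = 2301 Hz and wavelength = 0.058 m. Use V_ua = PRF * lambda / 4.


V_ua = 2301 * 0.058 / 4 = 33.4 m/s

33.4 m/s


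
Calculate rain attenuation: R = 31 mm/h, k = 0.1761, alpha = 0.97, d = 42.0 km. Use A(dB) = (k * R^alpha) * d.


gamma = 0.1761 * 31^0.97 = 4.924705 dB/km
A = 4.924705 * 42.0 = 206.84 dB

206.84 dB


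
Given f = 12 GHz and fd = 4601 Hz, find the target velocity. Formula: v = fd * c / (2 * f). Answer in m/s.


v = 4601 * 3e8 / (2 * 12000000000.0) = 57.5 m/s

57.5 m/s


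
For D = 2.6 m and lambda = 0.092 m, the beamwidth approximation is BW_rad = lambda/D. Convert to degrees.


BW_rad = 0.092 / 2.6 = 0.035385
BW_deg = 2.03 degrees

2.03 degrees


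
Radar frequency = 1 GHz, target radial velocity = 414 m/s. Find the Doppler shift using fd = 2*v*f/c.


fd = 2 * 414 * 1000000000.0 / 3e8 = 2760.0 Hz

2760.0 Hz


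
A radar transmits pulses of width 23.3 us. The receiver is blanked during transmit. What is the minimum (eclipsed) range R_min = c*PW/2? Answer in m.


R_min = 3e8 * 23.3e-6 / 2 = 3495.0 m

3495.0 m


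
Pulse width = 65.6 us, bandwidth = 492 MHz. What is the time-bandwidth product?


TBP = 65.6 * 492 = 32275.2

32275.2


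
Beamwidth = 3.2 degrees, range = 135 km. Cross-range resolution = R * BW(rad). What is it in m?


BW_rad = 0.055850536
CR = 135000 * 0.055850536 = 7539.8 m

7539.8 m


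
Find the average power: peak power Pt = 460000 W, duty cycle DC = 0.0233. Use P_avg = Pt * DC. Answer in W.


P_avg = 460000 * 0.0233 = 10718.0 W

10718.0 W


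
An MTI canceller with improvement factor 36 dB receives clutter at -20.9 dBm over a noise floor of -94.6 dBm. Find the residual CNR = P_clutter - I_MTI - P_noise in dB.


CNR = -20.9 - 36 - (-94.6) = 37.7 dB

37.7 dB


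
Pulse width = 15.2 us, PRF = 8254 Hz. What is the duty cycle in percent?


DC = 15.2e-6 * 8254 * 100 = 12.55%

12.55%


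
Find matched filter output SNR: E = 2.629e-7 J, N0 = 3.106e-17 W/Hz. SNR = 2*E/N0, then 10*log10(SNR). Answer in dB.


SNR_lin = 2 * 2.629e-7 / 3.106e-17 = 1.693e10
SNR_dB = 10*log10(1.693e10) = 102.3 dB

102.3 dB


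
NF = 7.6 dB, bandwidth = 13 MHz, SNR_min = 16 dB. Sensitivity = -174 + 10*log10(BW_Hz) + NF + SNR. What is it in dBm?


10*log10(13000000.0) = 71.14
S = -174 + 71.14 + 7.6 + 16 = -79.3 dBm

-79.3 dBm


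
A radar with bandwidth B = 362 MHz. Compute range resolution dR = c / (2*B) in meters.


dR = 3e8 / (2 * 362000000.0) = 0.41 m

0.41 m


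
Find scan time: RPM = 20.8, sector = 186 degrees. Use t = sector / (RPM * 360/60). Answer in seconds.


t = 186 / (20.8 * 360) * 60 = 1.49 s

1.49 s


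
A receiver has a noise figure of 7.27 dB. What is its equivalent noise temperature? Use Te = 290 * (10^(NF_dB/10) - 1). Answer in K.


NF_lin = 10^(7.27/10) = 5.333349
Te = 290 * (5.333349 - 1) = 1256.7 K

1256.7 K


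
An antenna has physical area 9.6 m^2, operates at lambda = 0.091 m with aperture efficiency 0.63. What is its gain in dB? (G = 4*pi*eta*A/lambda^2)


G_linear = 4*pi*0.63*9.6/0.091^2 = 9177.81
G_dB = 10*log10(9177.81) = 39.6 dB

39.6 dB


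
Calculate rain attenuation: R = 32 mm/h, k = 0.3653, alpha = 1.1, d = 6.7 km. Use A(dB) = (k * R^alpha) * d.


gamma = 0.3653 * 32^1.1 = 16.531591 dB/km
A = 16.531591 * 6.7 = 110.76 dB

110.76 dB


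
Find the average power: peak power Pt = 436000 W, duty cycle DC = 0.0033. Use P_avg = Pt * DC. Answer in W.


P_avg = 436000 * 0.0033 = 1438.8 W

1438.8 W


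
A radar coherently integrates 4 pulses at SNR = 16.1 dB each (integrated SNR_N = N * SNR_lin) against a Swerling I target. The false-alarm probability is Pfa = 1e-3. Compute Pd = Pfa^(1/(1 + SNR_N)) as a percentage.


SNR_lin = 10^(16.1/10) = 40.73803
SNR_N = 4 * 40.73803 = 162.95212
1/(1 + SNR_N) = 1/163.95212 = 0.0060993
Pd = (1e-3)^0.0060993 = 0.95874
Pd = 95.9%

95.9%


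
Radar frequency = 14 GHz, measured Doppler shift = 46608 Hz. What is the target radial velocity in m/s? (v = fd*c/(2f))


v = 46608 * 3e8 / (2 * 14000000000.0) = 499.4 m/s

499.4 m/s


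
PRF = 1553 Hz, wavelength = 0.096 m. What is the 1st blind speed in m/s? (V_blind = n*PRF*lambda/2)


V_blind = 1 * 1553 * 0.096 / 2 = 74.5 m/s

74.5 m/s


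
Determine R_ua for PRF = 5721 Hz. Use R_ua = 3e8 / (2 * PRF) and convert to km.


R_ua = 3e8 / (2 * 5721) = 26219.2 m = 26.2 km

26.2 km


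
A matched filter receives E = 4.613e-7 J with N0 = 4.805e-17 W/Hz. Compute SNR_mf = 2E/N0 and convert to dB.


SNR_lin = 2 * 4.613e-7 / 4.805e-17 = 1.92e10
SNR_dB = 10*log10(1.92e10) = 102.8 dB

102.8 dB


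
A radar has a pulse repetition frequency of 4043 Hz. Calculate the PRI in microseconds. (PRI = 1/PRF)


PRI = 1/4043 = 0.0002473411 s = 247.3 us

247.3 us
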